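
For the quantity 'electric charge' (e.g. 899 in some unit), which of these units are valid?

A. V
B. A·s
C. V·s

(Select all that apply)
B

electric charge has SI base units: A * s

Checking each option against A * s:
  A. V: ✗ does not match
  B. A·s: ✓ matches
  C. V·s: ✗ does not match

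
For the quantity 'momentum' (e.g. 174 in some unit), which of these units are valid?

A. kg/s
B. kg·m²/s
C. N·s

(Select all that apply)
C

momentum has SI base units: kg * m / s

Checking each option against kg * m / s:
  A. kg/s: ✗ does not match
  B. kg·m²/s: ✗ does not match
  C. N·s: ✓ matches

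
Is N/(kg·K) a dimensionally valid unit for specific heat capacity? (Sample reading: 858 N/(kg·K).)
No

specific heat capacity has SI base units: m^2 / (s^2 * K)
N/(kg·K) does NOT reduce to m^2 / (s^2 * K); a valid unit for specific heat capacity would be e.g. J/(kg·K).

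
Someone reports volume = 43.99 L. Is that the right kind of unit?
Yes

volume has SI base units: m^3
L reduces to the same SI base units, so it is a valid unit for volume.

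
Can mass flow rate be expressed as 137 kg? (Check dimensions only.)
No

mass flow rate has SI base units: kg / s
kg does NOT reduce to kg / s; a valid unit for mass flow rate would be e.g. kg/s.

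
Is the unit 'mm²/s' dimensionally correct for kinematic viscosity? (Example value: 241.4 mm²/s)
Yes

kinematic viscosity has SI base units: m^2 / s
mm²/s reduces to the same SI base units, so it is a valid unit for kinematic viscosity.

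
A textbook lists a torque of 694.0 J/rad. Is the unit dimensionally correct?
Yes

torque has SI base units: kg * m^2 / s^2
J/rad reduces to the same SI base units, so it is a valid unit for torque.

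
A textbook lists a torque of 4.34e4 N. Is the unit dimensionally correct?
No

torque has SI base units: kg * m^2 / s^2
N does NOT reduce to kg * m^2 / s^2; a valid unit for torque would be e.g. N·m.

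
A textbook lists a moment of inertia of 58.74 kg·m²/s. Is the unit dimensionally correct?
No

moment of inertia has SI base units: kg * m^2
kg·m²/s does NOT reduce to kg * m^2; a valid unit for moment of inertia would be e.g. kg·m².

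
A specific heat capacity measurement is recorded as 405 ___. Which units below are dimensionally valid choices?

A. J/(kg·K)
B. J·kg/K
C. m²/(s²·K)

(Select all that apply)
A, C

specific heat capacity has SI base units: m^2 / (s^2 * K)

Checking each option against m^2 / (s^2 * K):
  A. J/(kg·K): ✓ matches
  B. J·kg/K: ✗ does not match
  C. m²/(s²·K): ✓ matches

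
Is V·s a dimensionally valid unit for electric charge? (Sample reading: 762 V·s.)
No

electric charge has SI base units: A * s
V·s does NOT reduce to A * s; a valid unit for electric charge would be e.g. C.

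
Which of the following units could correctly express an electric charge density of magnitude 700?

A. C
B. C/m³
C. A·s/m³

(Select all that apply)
B, C

electric charge density has SI base units: A * s / m^3

Checking each option against A * s / m^3:
  A. C: ✗ does not match
  B. C/m³: ✓ matches
  C. A·s/m³: ✓ matches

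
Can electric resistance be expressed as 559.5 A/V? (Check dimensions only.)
No

electric resistance has SI base units: kg * m^2 / (A^2 * s^3)
A/V does NOT reduce to kg * m^2 / (A^2 * s^3); a valid unit for electric resistance would be e.g. Ω.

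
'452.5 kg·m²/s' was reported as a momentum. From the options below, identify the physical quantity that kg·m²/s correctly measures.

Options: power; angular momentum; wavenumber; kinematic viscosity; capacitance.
angular momentum

momentum should have units dimensionally equivalent to kg * m / s (e.g. kg·m/s).
The given unit 'kg·m²/s' reduces to kg * m^2 / s. Of the listed options, that is the dimensionality of angular momentum.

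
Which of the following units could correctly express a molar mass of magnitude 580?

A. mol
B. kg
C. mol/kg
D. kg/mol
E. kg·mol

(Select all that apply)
D

molar mass has SI base units: kg / mol

Checking each option against kg / mol:
  A. mol: ✗ does not match
  B. kg: ✗ does not match
  C. mol/kg: ✗ does not match
  D. kg/mol: ✓ matches
  E. kg·mol: ✗ does not match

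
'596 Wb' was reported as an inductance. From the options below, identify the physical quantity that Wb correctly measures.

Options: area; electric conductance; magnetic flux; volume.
magnetic flux

inductance should have units dimensionally equivalent to kg * m^2 / (A^2 * s^2) (e.g. H).
The given unit 'Wb' reduces to kg * m^2 / (A * s^2). Of the listed options, that is the dimensionality of magnetic flux.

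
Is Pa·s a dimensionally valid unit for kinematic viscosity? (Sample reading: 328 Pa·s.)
No

kinematic viscosity has SI base units: m^2 / s
Pa·s does NOT reduce to m^2 / s; a valid unit for kinematic viscosity would be e.g. m²/s.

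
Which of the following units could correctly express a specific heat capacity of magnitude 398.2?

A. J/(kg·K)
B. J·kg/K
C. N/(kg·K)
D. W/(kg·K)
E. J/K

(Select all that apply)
A

specific heat capacity has SI base units: m^2 / (s^2 * K)

Checking each option against m^2 / (s^2 * K):
  A. J/(kg·K): ✓ matches
  B. J·kg/K: ✗ does not match
  C. N/(kg·K): ✗ does not match
  D. W/(kg·K): ✗ does not match
  E. J/K: ✗ does not match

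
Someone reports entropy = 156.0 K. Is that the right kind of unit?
No

entropy has SI base units: kg * m^2 / (s^2 * K)
K does NOT reduce to kg * m^2 / (s^2 * K); a valid unit for entropy would be e.g. J/K.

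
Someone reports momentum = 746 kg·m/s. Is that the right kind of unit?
Yes

momentum has SI base units: kg * m / s
kg·m/s reduces to the same SI base units, so it is a valid unit for momentum.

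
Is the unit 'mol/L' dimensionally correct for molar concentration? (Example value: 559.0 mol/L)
Yes

molar concentration has SI base units: mol / m^3
mol/L reduces to the same SI base units, so it is a valid unit for molar concentration.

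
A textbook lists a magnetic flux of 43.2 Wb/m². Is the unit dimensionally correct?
No

magnetic flux has SI base units: kg * m^2 / (A * s^2)
Wb/m² does NOT reduce to kg * m^2 / (A * s^2); a valid unit for magnetic flux would be e.g. Wb.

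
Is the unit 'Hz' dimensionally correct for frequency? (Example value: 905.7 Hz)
Yes

frequency has SI base units: 1 / s
Hz reduces to the same SI base units, so it is a valid unit for frequency.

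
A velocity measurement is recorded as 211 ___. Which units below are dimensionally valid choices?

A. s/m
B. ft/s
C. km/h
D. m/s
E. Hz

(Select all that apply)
B, C, D

velocity has SI base units: m / s

Checking each option against m / s:
  A. s/m: ✗ does not match
  B. ft/s: ✓ matches
  C. km/h: ✓ matches
  D. m/s: ✓ matches
  E. Hz: ✗ does not match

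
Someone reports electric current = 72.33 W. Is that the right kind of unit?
No

electric current has SI base units: A
W does NOT reduce to A; a valid unit for electric current would be e.g. A.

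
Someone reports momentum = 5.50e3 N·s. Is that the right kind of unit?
Yes

momentum has SI base units: kg * m / s
N·s reduces to the same SI base units, so it is a valid unit for momentum.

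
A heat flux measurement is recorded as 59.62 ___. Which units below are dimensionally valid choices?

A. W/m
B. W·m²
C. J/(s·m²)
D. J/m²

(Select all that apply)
C

heat flux has SI base units: kg / s^3

Checking each option against kg / s^3:
  A. W/m: ✗ does not match
  B. W·m²: ✗ does not match
  C. J/(s·m²): ✓ matches
  D. J/m²: ✗ does not match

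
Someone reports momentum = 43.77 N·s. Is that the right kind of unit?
Yes

momentum has SI base units: kg * m / s
N·s reduces to the same SI base units, so it is a valid unit for momentum.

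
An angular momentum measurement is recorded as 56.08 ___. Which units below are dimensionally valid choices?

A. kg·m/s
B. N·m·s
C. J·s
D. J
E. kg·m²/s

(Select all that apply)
B, C, E

angular momentum has SI base units: kg * m^2 / s

Checking each option against kg * m^2 / s:
  A. kg·m/s: ✗ does not match
  B. N·m·s: ✓ matches
  C. J·s: ✓ matches
  D. J: ✗ does not match
  E. kg·m²/s: ✓ matches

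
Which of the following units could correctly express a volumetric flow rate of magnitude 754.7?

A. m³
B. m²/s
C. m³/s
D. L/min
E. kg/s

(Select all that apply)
C, D

volumetric flow rate has SI base units: m^3 / s

Checking each option against m^3 / s:
  A. m³: ✗ does not match
  B. m²/s: ✗ does not match
  C. m³/s: ✓ matches
  D. L/min: ✓ matches
  E. kg/s: ✗ does not match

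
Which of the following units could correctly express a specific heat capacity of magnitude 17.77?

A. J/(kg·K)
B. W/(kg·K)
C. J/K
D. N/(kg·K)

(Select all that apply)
A

specific heat capacity has SI base units: m^2 / (s^2 * K)

Checking each option against m^2 / (s^2 * K):
  A. J/(kg·K): ✓ matches
  B. W/(kg·K): ✗ does not match
  C. J/K: ✗ does not match
  D. N/(kg·K): ✗ does not match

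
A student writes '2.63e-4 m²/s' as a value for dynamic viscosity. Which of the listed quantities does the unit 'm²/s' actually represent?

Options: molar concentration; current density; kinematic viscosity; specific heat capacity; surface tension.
kinematic viscosity

dynamic viscosity should have units dimensionally equivalent to kg / (m * s) (e.g. Pa·s).
The given unit 'm²/s' reduces to m^2 / s. Of the listed options, that is the dimensionality of kinematic viscosity.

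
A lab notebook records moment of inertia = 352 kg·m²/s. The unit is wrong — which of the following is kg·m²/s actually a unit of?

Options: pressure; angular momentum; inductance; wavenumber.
angular momentum

moment of inertia should have units dimensionally equivalent to kg * m^2 (e.g. kg·m²).
The given unit 'kg·m²/s' reduces to kg * m^2 / s. Of the listed options, that is the dimensionality of angular momentum.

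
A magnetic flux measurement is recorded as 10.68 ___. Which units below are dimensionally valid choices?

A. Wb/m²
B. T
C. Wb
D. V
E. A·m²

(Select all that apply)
C

magnetic flux has SI base units: kg * m^2 / (A * s^2)

Checking each option against kg * m^2 / (A * s^2):
  A. Wb/m²: ✗ does not match
  B. T: ✗ does not match
  C. Wb: ✓ matches
  D. V: ✗ does not match
  E. A·m²: ✗ does not match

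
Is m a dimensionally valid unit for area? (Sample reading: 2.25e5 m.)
No

area has SI base units: m^2
m does NOT reduce to m^2; a valid unit for area would be e.g. m².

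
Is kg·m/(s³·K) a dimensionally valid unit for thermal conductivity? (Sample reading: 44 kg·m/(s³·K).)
Yes

thermal conductivity has SI base units: kg * m / (s^3 * K)
kg·m/(s³·K) reduces to the same SI base units, so it is a valid unit for thermal conductivity.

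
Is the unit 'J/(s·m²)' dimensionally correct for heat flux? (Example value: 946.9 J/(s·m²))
Yes

heat flux has SI base units: kg / s^3
J/(s·m²) reduces to the same SI base units, so it is a valid unit for heat flux.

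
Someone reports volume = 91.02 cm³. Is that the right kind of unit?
Yes

volume has SI base units: m^3
cm³ reduces to the same SI base units, so it is a valid unit for volume.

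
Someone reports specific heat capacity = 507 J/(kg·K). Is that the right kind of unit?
Yes

specific heat capacity has SI base units: m^2 / (s^2 * K)
J/(kg·K) reduces to the same SI base units, so it is a valid unit for specific heat capacity.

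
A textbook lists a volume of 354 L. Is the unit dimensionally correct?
Yes

volume has SI base units: m^3
L reduces to the same SI base units, so it is a valid unit for volume.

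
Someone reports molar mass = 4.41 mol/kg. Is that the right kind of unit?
No

molar mass has SI base units: kg / mol
mol/kg does NOT reduce to kg / mol; a valid unit for molar mass would be e.g. kg/mol.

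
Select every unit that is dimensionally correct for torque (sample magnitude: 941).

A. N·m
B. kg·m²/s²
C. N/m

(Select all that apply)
A, B

torque has SI base units: kg * m^2 / s^2

Checking each option against kg * m^2 / s^2:
  A. N·m: ✓ matches
  B. kg·m²/s²: ✓ matches
  C. N/m: ✗ does not match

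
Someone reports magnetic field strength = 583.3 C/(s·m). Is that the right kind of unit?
Yes

magnetic field strength has SI base units: A / m
C/(s·m) reduces to the same SI base units, so it is a valid unit for magnetic field strength.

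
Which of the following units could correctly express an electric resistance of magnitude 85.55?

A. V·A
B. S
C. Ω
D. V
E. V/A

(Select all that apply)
C, E

electric resistance has SI base units: kg * m^2 / (A^2 * s^3)

Checking each option against kg * m^2 / (A^2 * s^3):
  A. V·A: ✗ does not match
  B. S: ✗ does not match
  C. Ω: ✓ matches
  D. V: ✗ does not match
  E. V/A: ✓ matches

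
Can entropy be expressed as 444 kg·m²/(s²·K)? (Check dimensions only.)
Yes

entropy has SI base units: kg * m^2 / (s^2 * K)
kg·m²/(s²·K) reduces to the same SI base units, so it is a valid unit for entropy.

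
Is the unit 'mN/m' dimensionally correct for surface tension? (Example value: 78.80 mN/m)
Yes

surface tension has SI base units: kg / s^2
mN/m reduces to the same SI base units, so it is a valid unit for surface tension.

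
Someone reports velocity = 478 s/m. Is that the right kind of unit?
No

velocity has SI base units: m / s
s/m does NOT reduce to m / s; a valid unit for velocity would be e.g. m/s.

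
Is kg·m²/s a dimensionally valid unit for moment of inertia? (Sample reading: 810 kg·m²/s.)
No

moment of inertia has SI base units: kg * m^2
kg·m²/s does NOT reduce to kg * m^2; a valid unit for moment of inertia would be e.g. kg·m².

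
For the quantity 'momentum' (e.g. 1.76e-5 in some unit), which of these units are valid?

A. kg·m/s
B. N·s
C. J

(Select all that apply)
A, B

momentum has SI base units: kg * m / s

Checking each option against kg * m / s:
  A. kg·m/s: ✓ matches
  B. N·s: ✓ matches
  C. J: ✗ does not match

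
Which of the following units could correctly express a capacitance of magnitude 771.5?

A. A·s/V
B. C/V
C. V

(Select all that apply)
A, B

capacitance has SI base units: A^2 * s^4 / (kg * m^2)

Checking each option against A^2 * s^4 / (kg * m^2):
  A. A·s/V: ✓ matches
  B. C/V: ✓ matches
  C. V: ✗ does not match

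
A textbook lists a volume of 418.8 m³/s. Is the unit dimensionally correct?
No

volume has SI base units: m^3
m³/s does NOT reduce to m^3; a valid unit for volume would be e.g. m³.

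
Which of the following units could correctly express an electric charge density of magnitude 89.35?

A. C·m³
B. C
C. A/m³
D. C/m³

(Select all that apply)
D

electric charge density has SI base units: A * s / m^3

Checking each option against A * s / m^3:
  A. C·m³: ✗ does not match
  B. C: ✗ does not match
  C. A/m³: ✗ does not match
  D. C/m³: ✓ matches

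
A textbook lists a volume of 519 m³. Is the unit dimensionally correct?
Yes

volume has SI base units: m^3
m³ reduces to the same SI base units, so it is a valid unit for volume.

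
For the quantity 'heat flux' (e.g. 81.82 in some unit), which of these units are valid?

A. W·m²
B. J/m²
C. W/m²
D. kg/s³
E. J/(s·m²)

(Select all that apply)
C, D, E

heat flux has SI base units: kg / s^3

Checking each option against kg / s^3:
  A. W·m²: ✗ does not match
  B. J/m²: ✗ does not match
  C. W/m²: ✓ matches
  D. kg/s³: ✓ matches
  E. J/(s·m²): ✓ matches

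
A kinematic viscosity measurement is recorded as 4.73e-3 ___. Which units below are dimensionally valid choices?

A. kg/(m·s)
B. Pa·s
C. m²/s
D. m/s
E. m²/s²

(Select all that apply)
C

kinematic viscosity has SI base units: m^2 / s

Checking each option against m^2 / s:
  A. kg/(m·s): ✗ does not match
  B. Pa·s: ✗ does not match
  C. m²/s: ✓ matches
  D. m/s: ✗ does not match
  E. m²/s²: ✗ does not match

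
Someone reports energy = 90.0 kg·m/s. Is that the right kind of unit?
No

energy has SI base units: kg * m^2 / s^2
kg·m/s does NOT reduce to kg * m^2 / s^2; a valid unit for energy would be e.g. J.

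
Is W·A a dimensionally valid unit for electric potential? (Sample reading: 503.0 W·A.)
No

electric potential has SI base units: kg * m^2 / (A * s^3)
W·A does NOT reduce to kg * m^2 / (A * s^3); a valid unit for electric potential would be e.g. V.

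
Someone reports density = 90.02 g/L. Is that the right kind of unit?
Yes

density has SI base units: kg / m^3
g/L reduces to the same SI base units, so it is a valid unit for density.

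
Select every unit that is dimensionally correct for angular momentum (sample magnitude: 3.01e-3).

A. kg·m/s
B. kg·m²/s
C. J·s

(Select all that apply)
B, C

angular momentum has SI base units: kg * m^2 / s

Checking each option against kg * m^2 / s:
  A. kg·m/s: ✗ does not match
  B. kg·m²/s: ✓ matches
  C. J·s: ✓ matches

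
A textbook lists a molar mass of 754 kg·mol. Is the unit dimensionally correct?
No

molar mass has SI base units: kg / mol
kg·mol does NOT reduce to kg / mol; a valid unit for molar mass would be e.g. kg/mol.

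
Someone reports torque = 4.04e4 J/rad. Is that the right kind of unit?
Yes

torque has SI base units: kg * m^2 / s^2
J/rad reduces to the same SI base units, so it is a valid unit for torque.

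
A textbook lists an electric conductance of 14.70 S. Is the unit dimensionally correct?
Yes

electric conductance has SI base units: A^2 * s^3 / (kg * m^2)
S reduces to the same SI base units, so it is a valid unit for electric conductance.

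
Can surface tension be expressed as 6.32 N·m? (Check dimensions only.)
No

surface tension has SI base units: kg / s^2
N·m does NOT reduce to kg / s^2; a valid unit for surface tension would be e.g. N/m.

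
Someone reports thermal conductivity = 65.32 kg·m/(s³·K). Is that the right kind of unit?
Yes

thermal conductivity has SI base units: kg * m / (s^3 * K)
kg·m/(s³·K) reduces to the same SI base units, so it is a valid unit for thermal conductivity.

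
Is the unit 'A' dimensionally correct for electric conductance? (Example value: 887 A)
No

electric conductance has SI base units: A^2 * s^3 / (kg * m^2)
A does NOT reduce to A^2 * s^3 / (kg * m^2); a valid unit for electric conductance would be e.g. S.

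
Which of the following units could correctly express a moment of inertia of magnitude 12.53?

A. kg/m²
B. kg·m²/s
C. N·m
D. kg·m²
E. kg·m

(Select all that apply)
D

moment of inertia has SI base units: kg * m^2

Checking each option against kg * m^2:
  A. kg/m²: ✗ does not match
  B. kg·m²/s: ✗ does not match
  C. N·m: ✗ does not match
  D. kg·m²: ✓ matches
  E. kg·m: ✗ does not match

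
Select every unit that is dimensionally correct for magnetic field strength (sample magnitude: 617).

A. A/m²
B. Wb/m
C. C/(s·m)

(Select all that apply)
C

magnetic field strength has SI base units: A / m

Checking each option against A / m:
  A. A/m²: ✗ does not match
  B. Wb/m: ✗ does not match
  C. C/(s·m): ✓ matches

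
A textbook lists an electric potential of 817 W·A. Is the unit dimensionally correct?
No

electric potential has SI base units: kg * m^2 / (A * s^3)
W·A does NOT reduce to kg * m^2 / (A * s^3); a valid unit for electric potential would be e.g. V.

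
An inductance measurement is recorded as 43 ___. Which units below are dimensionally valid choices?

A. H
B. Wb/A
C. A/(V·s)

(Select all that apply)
A, B

inductance has SI base units: kg * m^2 / (A^2 * s^2)

Checking each option against kg * m^2 / (A^2 * s^2):
  A. H: ✓ matches
  B. Wb/A: ✓ matches
  C. A/(V·s): ✗ does not match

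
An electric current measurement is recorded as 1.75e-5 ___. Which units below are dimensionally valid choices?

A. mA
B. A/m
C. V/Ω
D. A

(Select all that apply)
A, C, D

electric current has SI base units: A

Checking each option against A:
  A. mA: ✓ matches
  B. A/m: ✗ does not match
  C. V/Ω: ✓ matches
  D. A: ✓ matches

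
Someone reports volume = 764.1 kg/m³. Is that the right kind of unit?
No

volume has SI base units: m^3
kg/m³ does NOT reduce to m^3; a valid unit for volume would be e.g. m³.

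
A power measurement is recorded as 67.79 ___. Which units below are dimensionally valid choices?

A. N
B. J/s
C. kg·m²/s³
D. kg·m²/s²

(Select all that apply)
B, C

power has SI base units: kg * m^2 / s^3

Checking each option against kg * m^2 / s^3:
  A. N: ✗ does not match
  B. J/s: ✓ matches
  C. kg·m²/s³: ✓ matches
  D. kg·m²/s²: ✗ does not match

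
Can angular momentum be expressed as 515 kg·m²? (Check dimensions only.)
No

angular momentum has SI base units: kg * m^2 / s
kg·m² does NOT reduce to kg * m^2 / s; a valid unit for angular momentum would be e.g. kg·m²/s.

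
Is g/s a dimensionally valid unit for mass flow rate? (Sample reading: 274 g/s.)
Yes

mass flow rate has SI base units: kg / s
g/s reduces to the same SI base units, so it is a valid unit for mass flow rate.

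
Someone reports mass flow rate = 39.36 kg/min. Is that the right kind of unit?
Yes

mass flow rate has SI base units: kg / s
kg/min reduces to the same SI base units, so it is a valid unit for mass flow rate.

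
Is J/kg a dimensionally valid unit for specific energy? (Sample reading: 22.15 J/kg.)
Yes

specific energy has SI base units: m^2 / s^2
J/kg reduces to the same SI base units, so it is a valid unit for specific energy.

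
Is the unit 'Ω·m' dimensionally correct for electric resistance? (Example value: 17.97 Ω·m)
No

electric resistance has SI base units: kg * m^2 / (A^2 * s^3)
Ω·m does NOT reduce to kg * m^2 / (A^2 * s^3); a valid unit for electric resistance would be e.g. Ω.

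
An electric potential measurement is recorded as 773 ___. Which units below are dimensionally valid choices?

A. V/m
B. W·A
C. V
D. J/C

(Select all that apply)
C, D

electric potential has SI base units: kg * m^2 / (A * s^3)

Checking each option against kg * m^2 / (A * s^3):
  A. V/m: ✗ does not match
  B. W·A: ✗ does not match
  C. V: ✓ matches
  D. J/C: ✓ matches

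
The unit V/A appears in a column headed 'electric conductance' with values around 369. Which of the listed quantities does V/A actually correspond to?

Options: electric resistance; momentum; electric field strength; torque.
electric resistance

electric conductance should have units dimensionally equivalent to A^2 * s^3 / (kg * m^2) (e.g. S).
The given unit 'V/A' reduces to kg * m^2 / (A^2 * s^3). Of the listed options, that is the dimensionality of electric resistance.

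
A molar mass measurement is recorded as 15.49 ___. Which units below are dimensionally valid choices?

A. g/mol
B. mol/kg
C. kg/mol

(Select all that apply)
A, C

molar mass has SI base units: kg / mol

Checking each option against kg / mol:
  A. g/mol: ✓ matches
  B. mol/kg: ✗ does not match
  C. kg/mol: ✓ matches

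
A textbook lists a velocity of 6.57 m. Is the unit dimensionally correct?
No

velocity has SI base units: m / s
m does NOT reduce to m / s; a valid unit for velocity would be e.g. m/s.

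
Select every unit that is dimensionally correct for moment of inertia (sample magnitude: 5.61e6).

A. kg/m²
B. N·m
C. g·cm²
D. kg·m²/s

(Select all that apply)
C

moment of inertia has SI base units: kg * m^2

Checking each option against kg * m^2:
  A. kg/m²: ✗ does not match
  B. N·m: ✗ does not match
  C. g·cm²: ✓ matches
  D. kg·m²/s: ✗ does not match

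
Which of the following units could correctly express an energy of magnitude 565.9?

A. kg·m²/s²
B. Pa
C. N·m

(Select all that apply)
A, C

energy has SI base units: kg * m^2 / s^2

Checking each option against kg * m^2 / s^2:
  A. kg·m²/s²: ✓ matches
  B. Pa: ✗ does not match
  C. N·m: ✓ matches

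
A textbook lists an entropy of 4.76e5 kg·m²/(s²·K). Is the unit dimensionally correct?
Yes

entropy has SI base units: kg * m^2 / (s^2 * K)
kg·m²/(s²·K) reduces to the same SI base units, so it is a valid unit for entropy.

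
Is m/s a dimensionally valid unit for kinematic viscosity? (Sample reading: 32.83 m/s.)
No

kinematic viscosity has SI base units: m^2 / s
m/s does NOT reduce to m^2 / s; a valid unit for kinematic viscosity would be e.g. m²/s.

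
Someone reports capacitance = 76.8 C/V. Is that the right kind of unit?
Yes

capacitance has SI base units: A^2 * s^4 / (kg * m^2)
C/V reduces to the same SI base units, so it is a valid unit for capacitance.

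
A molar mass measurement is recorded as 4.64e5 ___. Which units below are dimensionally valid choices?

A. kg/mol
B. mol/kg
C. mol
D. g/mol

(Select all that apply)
A, D

molar mass has SI base units: kg / mol

Checking each option against kg / mol:
  A. kg/mol: ✓ matches
  B. mol/kg: ✗ does not match
  C. mol: ✗ does not match
  D. g/mol: ✓ matches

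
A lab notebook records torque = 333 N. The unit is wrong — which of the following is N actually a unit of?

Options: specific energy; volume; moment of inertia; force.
force

torque should have units dimensionally equivalent to kg * m^2 / s^2 (e.g. N·m).
The given unit 'N' reduces to kg * m / s^2. Of the listed options, that is the dimensionality of force.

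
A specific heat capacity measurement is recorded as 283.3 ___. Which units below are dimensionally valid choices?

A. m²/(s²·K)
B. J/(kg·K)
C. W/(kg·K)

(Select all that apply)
A, B

specific heat capacity has SI base units: m^2 / (s^2 * K)

Checking each option against m^2 / (s^2 * K):
  A. m²/(s²·K): ✓ matches
  B. J/(kg·K): ✓ matches
  C. W/(kg·K): ✗ does not match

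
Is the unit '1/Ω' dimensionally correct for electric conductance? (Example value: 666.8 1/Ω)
Yes

electric conductance has SI base units: A^2 * s^3 / (kg * m^2)
1/Ω reduces to the same SI base units, so it is a valid unit for electric conductance.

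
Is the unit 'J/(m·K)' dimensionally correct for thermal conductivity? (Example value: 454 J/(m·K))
No

thermal conductivity has SI base units: kg * m / (s^3 * K)
J/(m·K) does NOT reduce to kg * m / (s^3 * K); a valid unit for thermal conductivity would be e.g. W/(m·K).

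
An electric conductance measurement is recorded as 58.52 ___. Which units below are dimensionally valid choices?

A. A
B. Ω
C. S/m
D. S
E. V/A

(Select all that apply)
D

electric conductance has SI base units: A^2 * s^3 / (kg * m^2)

Checking each option against A^2 * s^3 / (kg * m^2):
  A. A: ✗ does not match
  B. Ω: ✗ does not match
  C. S/m: ✗ does not match
  D. S: ✓ matches
  E. V/A: ✗ does not match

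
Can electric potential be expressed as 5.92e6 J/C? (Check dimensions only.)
Yes

electric potential has SI base units: kg * m^2 / (A * s^3)
J/C reduces to the same SI base units, so it is a valid unit for electric potential.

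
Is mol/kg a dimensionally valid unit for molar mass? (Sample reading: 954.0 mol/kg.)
No

molar mass has SI base units: kg / mol
mol/kg does NOT reduce to kg / mol; a valid unit for molar mass would be e.g. kg/mol.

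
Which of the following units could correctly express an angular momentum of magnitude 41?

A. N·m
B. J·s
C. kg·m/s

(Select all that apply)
B

angular momentum has SI base units: kg * m^2 / s

Checking each option against kg * m^2 / s:
  A. N·m: ✗ does not match
  B. J·s: ✓ matches
  C. kg·m/s: ✗ does not match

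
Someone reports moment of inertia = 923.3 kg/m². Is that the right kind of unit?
No

moment of inertia has SI base units: kg * m^2
kg/m² does NOT reduce to kg * m^2; a valid unit for moment of inertia would be e.g. kg·m².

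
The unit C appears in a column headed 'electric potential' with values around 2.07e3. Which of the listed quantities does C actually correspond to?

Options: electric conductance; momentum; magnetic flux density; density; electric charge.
electric charge

electric potential should have units dimensionally equivalent to kg * m^2 / (A * s^3) (e.g. V).
The given unit 'C' reduces to A * s. Of the listed options, that is the dimensionality of electric charge.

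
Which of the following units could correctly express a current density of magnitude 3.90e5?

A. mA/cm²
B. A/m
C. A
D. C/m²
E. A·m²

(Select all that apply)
A

current density has SI base units: A / m^2

Checking each option against A / m^2:
  A. mA/cm²: ✓ matches
  B. A/m: ✗ does not match
  C. A: ✗ does not match
  D. C/m²: ✗ does not match
  E. A·m²: ✗ does not match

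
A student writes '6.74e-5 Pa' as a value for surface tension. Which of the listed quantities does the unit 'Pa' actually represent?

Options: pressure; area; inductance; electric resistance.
pressure

surface tension should have units dimensionally equivalent to kg / s^2 (e.g. N/m).
The given unit 'Pa' reduces to kg / (m * s^2). Of the listed options, that is the dimensionality of pressure.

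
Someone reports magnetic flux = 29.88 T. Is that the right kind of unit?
No

magnetic flux has SI base units: kg * m^2 / (A * s^2)
T does NOT reduce to kg * m^2 / (A * s^2); a valid unit for magnetic flux would be e.g. Wb.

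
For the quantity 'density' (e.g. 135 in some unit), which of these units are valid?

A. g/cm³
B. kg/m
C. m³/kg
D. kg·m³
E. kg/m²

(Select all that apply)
A

density has SI base units: kg / m^3

Checking each option against kg / m^3:
  A. g/cm³: ✓ matches
  B. kg/m: ✗ does not match
  C. m³/kg: ✗ does not match
  D. kg·m³: ✗ does not match
  E. kg/m²: ✗ does not match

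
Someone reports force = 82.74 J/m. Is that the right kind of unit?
Yes

force has SI base units: kg * m / s^2
J/m reduces to the same SI base units, so it is a valid unit for force.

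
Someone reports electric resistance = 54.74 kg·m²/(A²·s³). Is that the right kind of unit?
Yes

electric resistance has SI base units: kg * m^2 / (A^2 * s^3)
kg·m²/(A²·s³) reduces to the same SI base units, so it is a valid unit for electric resistance.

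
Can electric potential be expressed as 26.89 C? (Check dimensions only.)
No

electric potential has SI base units: kg * m^2 / (A * s^3)
C does NOT reduce to kg * m^2 / (A * s^3); a valid unit for electric potential would be e.g. V.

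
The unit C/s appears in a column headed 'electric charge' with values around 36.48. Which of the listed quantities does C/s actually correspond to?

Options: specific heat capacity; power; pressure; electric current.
electric current

electric charge should have units dimensionally equivalent to A * s (e.g. C).
The given unit 'C/s' reduces to A. Of the listed options, that is the dimensionality of electric current.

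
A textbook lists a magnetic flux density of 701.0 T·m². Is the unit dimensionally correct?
No

magnetic flux density has SI base units: kg / (A * s^2)
T·m² does NOT reduce to kg / (A * s^2); a valid unit for magnetic flux density would be e.g. T.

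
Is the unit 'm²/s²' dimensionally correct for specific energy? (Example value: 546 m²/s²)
Yes

specific energy has SI base units: m^2 / s^2
m²/s² reduces to the same SI base units, so it is a valid unit for specific energy.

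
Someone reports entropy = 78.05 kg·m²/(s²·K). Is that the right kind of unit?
Yes

entropy has SI base units: kg * m^2 / (s^2 * K)
kg·m²/(s²·K) reduces to the same SI base units, so it is a valid unit for entropy.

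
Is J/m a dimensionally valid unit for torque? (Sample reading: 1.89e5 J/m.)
No

torque has SI base units: kg * m^2 / s^2
J/m does NOT reduce to kg * m^2 / s^2; a valid unit for torque would be e.g. N·m.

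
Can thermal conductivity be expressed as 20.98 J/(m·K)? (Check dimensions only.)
No

thermal conductivity has SI base units: kg * m / (s^3 * K)
J/(m·K) does NOT reduce to kg * m / (s^3 * K); a valid unit for thermal conductivity would be e.g. W/(m·K).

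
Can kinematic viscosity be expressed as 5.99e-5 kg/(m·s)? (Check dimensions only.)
No

kinematic viscosity has SI base units: m^2 / s
kg/(m·s) does NOT reduce to m^2 / s; a valid unit for kinematic viscosity would be e.g. m²/s.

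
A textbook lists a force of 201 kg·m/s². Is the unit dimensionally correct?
Yes

force has SI base units: kg * m / s^2
kg·m/s² reduces to the same SI base units, so it is a valid unit for force.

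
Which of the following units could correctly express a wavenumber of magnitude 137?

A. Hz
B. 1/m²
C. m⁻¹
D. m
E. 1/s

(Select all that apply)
C

wavenumber has SI base units: 1 / m

Checking each option against 1 / m:
  A. Hz: ✗ does not match
  B. 1/m²: ✗ does not match
  C. m⁻¹: ✓ matches
  D. m: ✗ does not match
  E. 1/s: ✗ does not match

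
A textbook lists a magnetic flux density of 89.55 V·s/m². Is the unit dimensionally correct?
Yes

magnetic flux density has SI base units: kg / (A * s^2)
V·s/m² reduces to the same SI base units, so it is a valid unit for magnetic flux density.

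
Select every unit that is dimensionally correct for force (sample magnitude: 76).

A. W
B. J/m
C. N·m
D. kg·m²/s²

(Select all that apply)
B

force has SI base units: kg * m / s^2

Checking each option against kg * m / s^2:
  A. W: ✗ does not match
  B. J/m: ✓ matches
  C. N·m: ✗ does not match
  D. kg·m²/s²: ✗ does not match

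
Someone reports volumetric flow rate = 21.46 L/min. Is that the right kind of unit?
Yes

volumetric flow rate has SI base units: m^3 / s
L/min reduces to the same SI base units, so it is a valid unit for volumetric flow rate.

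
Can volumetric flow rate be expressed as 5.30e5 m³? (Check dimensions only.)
No

volumetric flow rate has SI base units: m^3 / s
m³ does NOT reduce to m^3 / s; a valid unit for volumetric flow rate would be e.g. m³/s.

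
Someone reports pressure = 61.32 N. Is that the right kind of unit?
No

pressure has SI base units: kg / (m * s^2)
N does NOT reduce to kg / (m * s^2); a valid unit for pressure would be e.g. Pa.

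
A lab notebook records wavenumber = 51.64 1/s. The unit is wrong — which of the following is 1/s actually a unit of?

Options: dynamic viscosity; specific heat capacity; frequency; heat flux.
frequency

wavenumber should have units dimensionally equivalent to 1 / m (e.g. 1/m).
The given unit '1/s' reduces to 1 / s. Of the listed options, that is the dimensionality of frequency.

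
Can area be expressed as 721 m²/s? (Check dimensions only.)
No

area has SI base units: m^2
m²/s does NOT reduce to m^2; a valid unit for area would be e.g. m².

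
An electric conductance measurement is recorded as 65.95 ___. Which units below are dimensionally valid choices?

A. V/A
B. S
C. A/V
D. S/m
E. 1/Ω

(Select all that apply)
B, C, E

electric conductance has SI base units: A^2 * s^3 / (kg * m^2)

Checking each option against A^2 * s^3 / (kg * m^2):
  A. V/A: ✗ does not match
  B. S: ✓ matches
  C. A/V: ✓ matches
  D. S/m: ✗ does not match
  E. 1/Ω: ✓ matches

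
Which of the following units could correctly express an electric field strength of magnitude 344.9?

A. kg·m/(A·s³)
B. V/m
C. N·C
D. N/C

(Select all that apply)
A, B, D

electric field strength has SI base units: kg * m / (A * s^3)

Checking each option against kg * m / (A * s^3):
  A. kg·m/(A·s³): ✓ matches
  B. V/m: ✓ matches
  C. N·C: ✗ does not match
  D. N/C: ✓ matches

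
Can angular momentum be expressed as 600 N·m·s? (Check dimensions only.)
Yes

angular momentum has SI base units: kg * m^2 / s
N·m·s reduces to the same SI base units, so it is a valid unit for angular momentum.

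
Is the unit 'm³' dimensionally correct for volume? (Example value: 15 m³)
Yes

volume has SI base units: m^3
m³ reduces to the same SI base units, so it is a valid unit for volume.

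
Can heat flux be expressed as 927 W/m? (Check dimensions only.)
No

heat flux has SI base units: kg / s^3
W/m does NOT reduce to kg / s^3; a valid unit for heat flux would be e.g. W/m².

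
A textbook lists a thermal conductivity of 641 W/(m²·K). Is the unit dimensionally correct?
No

thermal conductivity has SI base units: kg * m / (s^3 * K)
W/(m²·K) does NOT reduce to kg * m / (s^3 * K); a valid unit for thermal conductivity would be e.g. W/(m·K).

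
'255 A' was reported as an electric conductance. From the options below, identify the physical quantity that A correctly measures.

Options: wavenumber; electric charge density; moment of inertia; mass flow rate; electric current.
electric current

electric conductance should have units dimensionally equivalent to A^2 * s^3 / (kg * m^2) (e.g. S).
The given unit 'A' reduces to A. Of the listed options, that is the dimensionality of electric current.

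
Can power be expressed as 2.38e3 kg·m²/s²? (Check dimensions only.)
No

power has SI base units: kg * m^2 / s^3
kg·m²/s² does NOT reduce to kg * m^2 / s^3; a valid unit for power would be e.g. W.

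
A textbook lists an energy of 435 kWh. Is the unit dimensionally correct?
Yes

energy has SI base units: kg * m^2 / s^2
kWh reduces to the same SI base units, so it is a valid unit for energy.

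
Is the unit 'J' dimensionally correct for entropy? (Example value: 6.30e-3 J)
No

entropy has SI base units: kg * m^2 / (s^2 * K)
J does NOT reduce to kg * m^2 / (s^2 * K); a valid unit for entropy would be e.g. J/K.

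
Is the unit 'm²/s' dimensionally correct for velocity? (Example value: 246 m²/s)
No

velocity has SI base units: m / s
m²/s does NOT reduce to m / s; a valid unit for velocity would be e.g. m/s.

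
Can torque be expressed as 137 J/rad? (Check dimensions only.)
Yes

torque has SI base units: kg * m^2 / s^2
J/rad reduces to the same SI base units, so it is a valid unit for torque.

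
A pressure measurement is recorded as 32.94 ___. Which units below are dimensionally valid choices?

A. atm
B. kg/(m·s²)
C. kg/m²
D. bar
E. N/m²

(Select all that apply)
A, B, D, E

pressure has SI base units: kg / (m * s^2)

Checking each option against kg / (m * s^2):
  A. atm: ✓ matches
  B. kg/(m·s²): ✓ matches
  C. kg/m²: ✗ does not match
  D. bar: ✓ matches
  E. N/m²: ✓ matches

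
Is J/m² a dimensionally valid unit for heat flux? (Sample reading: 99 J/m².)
No

heat flux has SI base units: kg / s^3
J/m² does NOT reduce to kg / s^3; a valid unit for heat flux would be e.g. W/m².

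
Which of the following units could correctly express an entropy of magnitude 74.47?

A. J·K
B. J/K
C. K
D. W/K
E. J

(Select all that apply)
B

entropy has SI base units: kg * m^2 / (s^2 * K)

Checking each option against kg * m^2 / (s^2 * K):
  A. J·K: ✗ does not match
  B. J/K: ✓ matches
  C. K: ✗ does not match
  D. W/K: ✗ does not match
  E. J: ✗ does not match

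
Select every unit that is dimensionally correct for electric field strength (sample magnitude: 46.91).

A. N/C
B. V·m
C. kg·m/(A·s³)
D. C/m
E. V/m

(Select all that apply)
A, C, E

electric field strength has SI base units: kg * m / (A * s^3)

Checking each option against kg * m / (A * s^3):
  A. N/C: ✓ matches
  B. V·m: ✗ does not match
  C. kg·m/(A·s³): ✓ matches
  D. C/m: ✗ does not match
  E. V/m: ✓ matches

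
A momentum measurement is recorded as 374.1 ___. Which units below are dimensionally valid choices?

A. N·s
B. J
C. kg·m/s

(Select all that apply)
A, C

momentum has SI base units: kg * m / s

Checking each option against kg * m / s:
  A. N·s: ✓ matches
  B. J: ✗ does not match
  C. kg·m/s: ✓ matches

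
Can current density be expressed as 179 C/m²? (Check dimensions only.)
No

current density has SI base units: A / m^2
C/m² does NOT reduce to A / m^2; a valid unit for current density would be e.g. A/m².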